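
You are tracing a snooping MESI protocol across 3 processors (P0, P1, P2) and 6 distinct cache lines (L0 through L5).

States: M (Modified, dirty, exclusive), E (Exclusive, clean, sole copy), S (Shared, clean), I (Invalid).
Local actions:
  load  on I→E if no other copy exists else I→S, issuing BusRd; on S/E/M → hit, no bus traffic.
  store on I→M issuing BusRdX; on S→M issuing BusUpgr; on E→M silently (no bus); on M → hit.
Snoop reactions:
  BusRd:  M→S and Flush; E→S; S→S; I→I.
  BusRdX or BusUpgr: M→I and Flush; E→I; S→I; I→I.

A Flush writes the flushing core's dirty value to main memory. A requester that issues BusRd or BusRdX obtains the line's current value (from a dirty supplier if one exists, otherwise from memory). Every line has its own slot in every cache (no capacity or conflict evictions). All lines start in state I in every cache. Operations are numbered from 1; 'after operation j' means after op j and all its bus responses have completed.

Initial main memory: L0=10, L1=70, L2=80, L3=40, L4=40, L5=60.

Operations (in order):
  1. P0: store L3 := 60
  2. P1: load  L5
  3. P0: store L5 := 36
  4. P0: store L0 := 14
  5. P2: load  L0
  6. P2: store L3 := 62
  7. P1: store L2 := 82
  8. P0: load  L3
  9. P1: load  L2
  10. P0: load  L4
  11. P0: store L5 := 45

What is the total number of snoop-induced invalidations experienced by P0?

invalidations = 1

[1] P0: store L3 := 60 | P0:M(60), P1:I, P2:I | bus: BusRdX
[2] P1: load  L5 | P0:I, P1:E(60), P2:I | bus: BusRd
[3] P0: store L5 := 36 | P0:M(36), P1:I, P2:I | bus: BusRdX
[4] P0: store L0 := 14 | P0:M(14), P1:I, P2:I | bus: BusRdX
[5] P2: load  L0 | P0:S(14), P1:I, P2:S(14) | bus: BusRd,Flush
[6] P2: store L3 := 62 | P0:I, P1:I, P2:M(62) | bus: BusRdX,Flush
[7] P1: store L2 := 82 | P0:I, P1:M(82), P2:I | bus: BusRdX
[8] P0: load  L3 | P0:S(62), P1:I, P2:S(62) | bus: BusRd,Flush
[9] P1: load  L2 | P0:I, P1:M(82), P2:I | bus: none
[10] P0: load  L4 | P0:E(40), P1:I, P2:I | bus: BusRd
[11] P0: store L5 := 45 | P0:M(45), P1:I, P2:I | bus: none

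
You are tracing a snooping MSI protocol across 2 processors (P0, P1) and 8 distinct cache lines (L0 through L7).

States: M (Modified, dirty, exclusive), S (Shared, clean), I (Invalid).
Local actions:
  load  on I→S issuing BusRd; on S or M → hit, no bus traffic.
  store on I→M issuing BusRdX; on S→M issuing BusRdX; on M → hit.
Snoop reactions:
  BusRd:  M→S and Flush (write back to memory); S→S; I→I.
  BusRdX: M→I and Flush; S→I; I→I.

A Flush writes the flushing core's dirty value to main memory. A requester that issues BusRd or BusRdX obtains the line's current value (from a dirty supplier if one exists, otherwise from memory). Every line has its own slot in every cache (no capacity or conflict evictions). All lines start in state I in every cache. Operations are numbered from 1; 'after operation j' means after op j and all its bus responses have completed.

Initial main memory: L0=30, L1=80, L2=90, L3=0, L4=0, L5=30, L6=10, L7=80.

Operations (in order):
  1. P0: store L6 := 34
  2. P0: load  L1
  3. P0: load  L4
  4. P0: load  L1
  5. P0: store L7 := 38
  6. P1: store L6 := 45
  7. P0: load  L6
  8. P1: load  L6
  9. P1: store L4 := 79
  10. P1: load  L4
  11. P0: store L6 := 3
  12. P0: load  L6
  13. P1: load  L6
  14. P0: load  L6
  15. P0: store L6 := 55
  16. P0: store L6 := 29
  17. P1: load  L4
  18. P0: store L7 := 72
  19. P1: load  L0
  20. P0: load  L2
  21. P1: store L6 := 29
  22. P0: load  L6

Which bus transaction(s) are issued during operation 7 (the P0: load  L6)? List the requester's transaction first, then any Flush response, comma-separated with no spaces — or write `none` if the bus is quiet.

step 1: P0: store L6 := 34  ⟶  MI  (L6)  txn=BusRdX  M[L6]=10
step 2: P0: load  L1  ⟶  SI  (L1)  txn=BusRd  M[L1]=80
step 3: P0: load  L4  ⟶  SI  (L4)  txn=BusRd  M[L4]=0
step 4: P0: load  L1  ⟶  SI  (L1)  txn=∅  M[L1]=80
step 5: P0: store L7 := 38  ⟶  MI  (L7)  txn=BusRdX  M[L7]=80
step 6: P1: store L6 := 45  ⟶  IM  (L6)  txn=BusRdX+Flush  M[L6]=34
step 7: P0: load  L6  ⟶  SS  (L6)  txn=BusRd+Flush  M[L6]=45
step 8: P1: load  L6  ⟶  SS  (L6)  txn=∅  M[L6]=45
step 9: P1: store L4 := 79  ⟶  IM  (L4)  txn=BusRdX  M[L4]=0
step 10: P1: load  L4  ⟶  IM  (L4)  txn=∅  M[L4]=0
step 11: P0: store L6 := 3  ⟶  MI  (L6)  txn=BusRdX  M[L6]=45
step 12: P0: load  L6  ⟶  MI  (L6)  txn=∅  M[L6]=45
step 13: P1: load  L6  ⟶  SS  (L6)  txn=BusRd+Flush  M[L6]=3
step 14: P0: load  L6  ⟶  SS  (L6)  txn=∅  M[L6]=3
step 15: P0: store L6 := 55  ⟶  MI  (L6)  txn=BusRdX  M[L6]=3
step 16: P0: store L6 := 29  ⟶  MI  (L6)  txn=∅  M[L6]=3
step 17: P1: load  L4  ⟶  IM  (L4)  txn=∅  M[L4]=0
step 18: P0: store L7 := 72  ⟶  MI  (L7)  txn=∅  M[L7]=80
step 19: P1: load  L0  ⟶  IS  (L0)  txn=BusRd  M[L0]=30
step 20: P0: load  L2  ⟶  SI  (L2)  txn=BusRd  M[L2]=90
step 21: P1: store L6 := 29  ⟶  IM  (L6)  txn=BusRdX+Flush  M[L6]=29
step 22: P0: load  L6  ⟶  SS  (L6)  txn=BusRd+Flush  M[L6]=29

bus = BusRd,Flush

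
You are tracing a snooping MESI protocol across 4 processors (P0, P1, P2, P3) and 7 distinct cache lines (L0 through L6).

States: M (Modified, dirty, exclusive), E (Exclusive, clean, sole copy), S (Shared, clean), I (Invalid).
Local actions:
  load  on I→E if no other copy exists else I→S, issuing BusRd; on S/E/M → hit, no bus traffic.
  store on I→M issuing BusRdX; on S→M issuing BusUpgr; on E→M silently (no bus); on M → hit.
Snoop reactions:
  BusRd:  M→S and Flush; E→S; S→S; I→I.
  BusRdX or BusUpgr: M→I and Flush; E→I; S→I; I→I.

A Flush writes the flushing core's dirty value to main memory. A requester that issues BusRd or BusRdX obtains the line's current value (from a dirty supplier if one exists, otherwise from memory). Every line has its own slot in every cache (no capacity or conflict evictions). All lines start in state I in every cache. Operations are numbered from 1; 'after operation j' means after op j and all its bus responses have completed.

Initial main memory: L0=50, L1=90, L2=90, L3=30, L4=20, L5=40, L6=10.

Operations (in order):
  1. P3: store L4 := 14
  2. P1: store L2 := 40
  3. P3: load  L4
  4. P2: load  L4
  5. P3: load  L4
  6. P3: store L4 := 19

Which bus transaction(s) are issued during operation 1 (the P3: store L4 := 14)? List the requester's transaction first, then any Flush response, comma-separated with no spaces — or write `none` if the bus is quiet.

[1] P3: store L4 := 14 | P0:I, P1:I, P2:I, P3:M(14) | bus: BusRdX
[2] P1: store L2 := 40 | P0:I, P1:M(40), P2:I, P3:I | bus: BusRdX
[3] P3: load  L4 | P0:I, P1:I, P2:I, P3:M(14) | bus: none
[4] P2: load  L4 | P0:I, P1:I, P2:S(14), P3:S(14) | bus: BusRd,Flush
[5] P3: load  L4 | P0:I, P1:I, P2:S(14), P3:S(14) | bus: none
[6] P3: store L4 := 19 | P0:I, P1:I, P2:I, P3:M(19) | bus: BusUpgr

bus = BusRdX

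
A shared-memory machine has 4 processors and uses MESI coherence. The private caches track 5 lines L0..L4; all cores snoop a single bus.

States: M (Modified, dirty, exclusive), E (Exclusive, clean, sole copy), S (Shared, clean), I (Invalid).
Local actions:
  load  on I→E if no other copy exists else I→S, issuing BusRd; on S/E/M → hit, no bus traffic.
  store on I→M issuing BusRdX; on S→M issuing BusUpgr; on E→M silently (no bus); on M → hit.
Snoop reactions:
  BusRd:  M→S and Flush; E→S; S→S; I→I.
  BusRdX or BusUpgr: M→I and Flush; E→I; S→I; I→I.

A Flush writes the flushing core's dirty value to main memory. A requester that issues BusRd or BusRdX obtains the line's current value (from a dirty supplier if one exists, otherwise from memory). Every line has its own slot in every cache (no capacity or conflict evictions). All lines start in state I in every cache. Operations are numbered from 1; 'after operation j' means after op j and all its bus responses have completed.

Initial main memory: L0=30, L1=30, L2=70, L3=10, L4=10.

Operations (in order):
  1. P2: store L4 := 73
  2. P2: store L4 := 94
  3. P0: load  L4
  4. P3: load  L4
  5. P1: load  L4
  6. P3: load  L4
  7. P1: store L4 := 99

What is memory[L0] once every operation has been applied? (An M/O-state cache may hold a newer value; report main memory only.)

memory[L0] = 30

1. P2: store L4 := 73  bus=[BusRdX]  L4: P0=I P1=I P2=M P3=I  mem[L4]=10
2. P2: store L4 := 94  bus=[-]  L4: P0=I P1=I P2=M P3=I  mem[L4]=10
3. P0: load  L4  bus=[BusRd,Flush]  L4: P0=S P1=I P2=S P3=I  mem[L4]=94
4. P3: load  L4  bus=[BusRd]  L4: P0=S P1=I P2=S P3=S  mem[L4]=94
5. P1: load  L4  bus=[BusRd]  L4: P0=S P1=S P2=S P3=S  mem[L4]=94
6. P3: load  L4  bus=[-]  L4: P0=S P1=S P2=S P3=S  mem[L4]=94
7. P1: store L4 := 99  bus=[BusUpgr]  L4: P0=I P1=M P2=I P3=I  mem[L4]=94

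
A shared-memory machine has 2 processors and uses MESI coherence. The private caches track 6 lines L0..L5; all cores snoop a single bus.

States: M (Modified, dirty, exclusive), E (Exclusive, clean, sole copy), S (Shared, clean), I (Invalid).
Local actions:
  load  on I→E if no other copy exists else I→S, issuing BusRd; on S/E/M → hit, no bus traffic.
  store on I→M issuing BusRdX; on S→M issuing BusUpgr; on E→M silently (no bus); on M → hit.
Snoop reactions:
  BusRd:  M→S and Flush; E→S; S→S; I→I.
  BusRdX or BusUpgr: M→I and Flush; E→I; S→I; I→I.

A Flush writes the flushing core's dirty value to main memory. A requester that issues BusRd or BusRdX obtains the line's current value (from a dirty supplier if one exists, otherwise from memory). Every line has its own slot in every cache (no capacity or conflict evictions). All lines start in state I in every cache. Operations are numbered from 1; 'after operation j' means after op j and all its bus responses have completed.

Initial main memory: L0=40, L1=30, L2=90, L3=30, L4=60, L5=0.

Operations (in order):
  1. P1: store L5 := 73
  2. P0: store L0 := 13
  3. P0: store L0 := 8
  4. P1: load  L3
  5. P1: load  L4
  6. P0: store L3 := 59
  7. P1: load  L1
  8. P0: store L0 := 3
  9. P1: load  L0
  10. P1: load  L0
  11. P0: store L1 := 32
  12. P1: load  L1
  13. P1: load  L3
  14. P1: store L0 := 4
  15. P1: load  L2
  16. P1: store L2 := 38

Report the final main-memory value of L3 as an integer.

step 1: P1: store L5 := 73  ⟶  IM  (L5)  txn=BusRdX  M[L5]=0
step 2: P0: store L0 := 13  ⟶  MI  (L0)  txn=BusRdX  M[L0]=40
step 3: P0: store L0 := 8  ⟶  MI  (L0)  txn=∅  M[L0]=40
step 4: P1: load  L3  ⟶  IE  (L3)  txn=BusRd  M[L3]=30
step 5: P1: load  L4  ⟶  IE  (L4)  txn=BusRd  M[L4]=60
step 6: P0: store L3 := 59  ⟶  MI  (L3)  txn=BusRdX  M[L3]=30
step 7: P1: load  L1  ⟶  IE  (L1)  txn=BusRd  M[L1]=30
step 8: P0: store L0 := 3  ⟶  MI  (L0)  txn=∅  M[L0]=40
step 9: P1: load  L0  ⟶  SS  (L0)  txn=BusRd+Flush  M[L0]=3
step 10: P1: load  L0  ⟶  SS  (L0)  txn=∅  M[L0]=3
step 11: P0: store L1 := 32  ⟶  MI  (L1)  txn=BusRdX  M[L1]=30
step 12: P1: load  L1  ⟶  SS  (L1)  txn=BusRd+Flush  M[L1]=32
step 13: P1: load  L3  ⟶  SS  (L3)  txn=BusRd+Flush  M[L3]=59
step 14: P1: store L0 := 4  ⟶  IM  (L0)  txn=BusUpgr  M[L0]=3
step 15: P1: load  L2  ⟶  IE  (L2)  txn=BusRd  M[L2]=90
step 16: P1: store L2 := 38  ⟶  IM  (L2)  txn=∅  M[L2]=90

memory[L3] = 59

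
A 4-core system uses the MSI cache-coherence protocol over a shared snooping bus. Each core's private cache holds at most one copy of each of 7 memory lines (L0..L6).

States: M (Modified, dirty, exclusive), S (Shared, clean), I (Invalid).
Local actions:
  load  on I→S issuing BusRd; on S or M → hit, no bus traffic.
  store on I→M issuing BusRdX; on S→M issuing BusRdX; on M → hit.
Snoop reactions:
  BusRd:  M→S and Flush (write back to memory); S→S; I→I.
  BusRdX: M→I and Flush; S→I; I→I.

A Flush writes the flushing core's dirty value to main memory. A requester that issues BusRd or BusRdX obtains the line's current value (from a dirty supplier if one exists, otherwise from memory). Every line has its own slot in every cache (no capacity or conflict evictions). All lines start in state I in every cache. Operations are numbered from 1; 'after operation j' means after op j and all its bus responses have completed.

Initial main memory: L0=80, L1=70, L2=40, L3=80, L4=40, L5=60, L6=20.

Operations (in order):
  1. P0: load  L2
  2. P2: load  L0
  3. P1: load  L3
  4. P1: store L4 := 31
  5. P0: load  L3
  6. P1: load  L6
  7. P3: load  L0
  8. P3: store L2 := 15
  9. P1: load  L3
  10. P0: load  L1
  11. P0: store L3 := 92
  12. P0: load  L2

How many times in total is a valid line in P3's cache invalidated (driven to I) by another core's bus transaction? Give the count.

invalidations = 0

1. P0: load  L2  bus=[BusRd]  L2: P0=S P1=I P2=I P3=I  mem[L2]=40
2. P2: load  L0  bus=[BusRd]  L0: P0=I P1=I P2=S P3=I  mem[L0]=80
3. P1: load  L3  bus=[BusRd]  L3: P0=I P1=S P2=I P3=I  mem[L3]=80
4. P1: store L4 := 31  bus=[BusRdX]  L4: P0=I P1=M P2=I P3=I  mem[L4]=40
5. P0: load  L3  bus=[BusRd]  L3: P0=S P1=S P2=I P3=I  mem[L3]=80
6. P1: load  L6  bus=[BusRd]  L6: P0=I P1=S P2=I P3=I  mem[L6]=20
7. P3: load  L0  bus=[BusRd]  L0: P0=I P1=I P2=S P3=S  mem[L0]=80
8. P3: store L2 := 15  bus=[BusRdX]  L2: P0=I P1=I P2=I P3=M  mem[L2]=40
9. P1: load  L3  bus=[-]  L3: P0=S P1=S P2=I P3=I  mem[L3]=80
10. P0: load  L1  bus=[BusRd]  L1: P0=S P1=I P2=I P3=I  mem[L1]=70
11. P0: store L3 := 92  bus=[BusRdX]  L3: P0=M P1=I P2=I P3=I  mem[L3]=80
12. P0: load  L2  bus=[BusRd,Flush]  L2: P0=S P1=I P2=I P3=S  mem[L2]=15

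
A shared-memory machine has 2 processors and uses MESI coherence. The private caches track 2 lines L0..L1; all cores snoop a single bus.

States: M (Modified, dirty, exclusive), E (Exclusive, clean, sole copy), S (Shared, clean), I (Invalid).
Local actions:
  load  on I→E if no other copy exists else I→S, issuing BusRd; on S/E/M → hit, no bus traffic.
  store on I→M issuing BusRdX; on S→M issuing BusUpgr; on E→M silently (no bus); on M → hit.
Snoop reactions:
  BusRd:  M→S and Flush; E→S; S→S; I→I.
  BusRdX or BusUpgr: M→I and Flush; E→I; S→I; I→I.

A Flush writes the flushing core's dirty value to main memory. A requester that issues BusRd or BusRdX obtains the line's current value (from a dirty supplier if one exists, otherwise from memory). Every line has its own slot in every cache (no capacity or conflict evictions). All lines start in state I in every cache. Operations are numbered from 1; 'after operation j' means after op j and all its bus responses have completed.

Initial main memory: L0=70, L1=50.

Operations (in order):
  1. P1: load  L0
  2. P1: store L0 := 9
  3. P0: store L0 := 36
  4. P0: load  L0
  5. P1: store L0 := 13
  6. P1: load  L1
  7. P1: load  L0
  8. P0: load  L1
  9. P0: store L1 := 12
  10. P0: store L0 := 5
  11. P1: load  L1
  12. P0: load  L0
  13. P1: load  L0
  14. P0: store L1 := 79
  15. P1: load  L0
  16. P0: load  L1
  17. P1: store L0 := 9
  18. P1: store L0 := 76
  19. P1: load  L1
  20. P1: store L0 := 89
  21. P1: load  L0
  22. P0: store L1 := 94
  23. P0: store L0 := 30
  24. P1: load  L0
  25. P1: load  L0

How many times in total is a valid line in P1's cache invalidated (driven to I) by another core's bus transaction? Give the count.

invalidations = 6

1. P1: load  L0  bus=[BusRd]  L0: P0=I P1=E  mem[L0]=70
2. P1: store L0 := 9  bus=[-]  L0: P0=I P1=M  mem[L0]=70
3. P0: store L0 := 36  bus=[BusRdX,Flush]  L0: P0=M P1=I  mem[L0]=9
4. P0: load  L0  bus=[-]  L0: P0=M P1=I  mem[L0]=9
5. P1: store L0 := 13  bus=[BusRdX,Flush]  L0: P0=I P1=M  mem[L0]=36
6. P1: load  L1  bus=[BusRd]  L1: P0=I P1=E  mem[L1]=50
7. P1: load  L0  bus=[-]  L0: P0=I P1=M  mem[L0]=36
8. P0: load  L1  bus=[BusRd]  L1: P0=S P1=S  mem[L1]=50
9. P0: store L1 := 12  bus=[BusUpgr]  L1: P0=M P1=I  mem[L1]=50
10. P0: store L0 := 5  bus=[BusRdX,Flush]  L0: P0=M P1=I  mem[L0]=13
11. P1: load  L1  bus=[BusRd,Flush]  L1: P0=S P1=S  mem[L1]=12
12. P0: load  L0  bus=[-]  L0: P0=M P1=I  mem[L0]=13
13. P1: load  L0  bus=[BusRd,Flush]  L0: P0=S P1=S  mem[L0]=5
14. P0: store L1 := 79  bus=[BusUpgr]  L1: P0=M P1=I  mem[L1]=12
15. P1: load  L0  bus=[-]  L0: P0=S P1=S  mem[L0]=5
16. P0: load  L1  bus=[-]  L1: P0=M P1=I  mem[L1]=12
17. P1: store L0 := 9  bus=[BusUpgr]  L0: P0=I P1=M  mem[L0]=5
18. P1: store L0 := 76  bus=[-]  L0: P0=I P1=M  mem[L0]=5
19. P1: load  L1  bus=[BusRd,Flush]  L1: P0=S P1=S  mem[L1]=79
20. P1: store L0 := 89  bus=[-]  L0: P0=I P1=M  mem[L0]=5
21. P1: load  L0  bus=[-]  L0: P0=I P1=M  mem[L0]=5
22. P0: store L1 := 94  bus=[BusUpgr]  L1: P0=M P1=I  mem[L1]=79
23. P0: store L0 := 30  bus=[BusRdX,Flush]  L0: P0=M P1=I  mem[L0]=89
24. P1: load  L0  bus=[BusRd,Flush]  L0: P0=S P1=S  mem[L0]=30
25. P1: load  L0  bus=[-]  L0: P0=S P1=S  mem[L0]=30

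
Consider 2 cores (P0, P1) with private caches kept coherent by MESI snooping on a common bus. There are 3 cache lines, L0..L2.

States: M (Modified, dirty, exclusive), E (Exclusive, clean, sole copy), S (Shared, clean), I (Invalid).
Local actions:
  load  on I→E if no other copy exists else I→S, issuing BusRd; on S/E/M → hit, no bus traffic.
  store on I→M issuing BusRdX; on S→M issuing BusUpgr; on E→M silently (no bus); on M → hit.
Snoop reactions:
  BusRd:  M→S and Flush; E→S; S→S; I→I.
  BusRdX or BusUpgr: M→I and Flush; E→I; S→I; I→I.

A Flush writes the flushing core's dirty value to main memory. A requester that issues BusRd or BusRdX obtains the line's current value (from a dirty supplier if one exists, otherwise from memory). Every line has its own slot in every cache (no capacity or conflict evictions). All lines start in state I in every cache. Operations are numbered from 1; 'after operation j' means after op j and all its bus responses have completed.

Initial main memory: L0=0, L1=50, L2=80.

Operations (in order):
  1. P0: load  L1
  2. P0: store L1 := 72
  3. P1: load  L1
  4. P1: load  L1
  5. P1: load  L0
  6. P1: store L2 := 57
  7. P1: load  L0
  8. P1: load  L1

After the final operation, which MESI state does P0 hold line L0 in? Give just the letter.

step 1: P0: load  L1  ⟶  EI  (L1)  txn=BusRd  M[L1]=50
step 2: P0: store L1 := 72  ⟶  MI  (L1)  txn=∅  M[L1]=50
step 3: P1: load  L1  ⟶  SS  (L1)  txn=BusRd+Flush  M[L1]=72
step 4: P1: load  L1  ⟶  SS  (L1)  txn=∅  M[L1]=72
step 5: P1: load  L0  ⟶  IE  (L0)  txn=BusRd  M[L0]=0
step 6: P1: store L2 := 57  ⟶  IM  (L2)  txn=BusRdX  M[L2]=80
step 7: P1: load  L0  ⟶  IE  (L0)  txn=∅  M[L0]=0
step 8: P1: load  L1  ⟶  SS  (L1)  txn=∅  M[L1]=72

state = I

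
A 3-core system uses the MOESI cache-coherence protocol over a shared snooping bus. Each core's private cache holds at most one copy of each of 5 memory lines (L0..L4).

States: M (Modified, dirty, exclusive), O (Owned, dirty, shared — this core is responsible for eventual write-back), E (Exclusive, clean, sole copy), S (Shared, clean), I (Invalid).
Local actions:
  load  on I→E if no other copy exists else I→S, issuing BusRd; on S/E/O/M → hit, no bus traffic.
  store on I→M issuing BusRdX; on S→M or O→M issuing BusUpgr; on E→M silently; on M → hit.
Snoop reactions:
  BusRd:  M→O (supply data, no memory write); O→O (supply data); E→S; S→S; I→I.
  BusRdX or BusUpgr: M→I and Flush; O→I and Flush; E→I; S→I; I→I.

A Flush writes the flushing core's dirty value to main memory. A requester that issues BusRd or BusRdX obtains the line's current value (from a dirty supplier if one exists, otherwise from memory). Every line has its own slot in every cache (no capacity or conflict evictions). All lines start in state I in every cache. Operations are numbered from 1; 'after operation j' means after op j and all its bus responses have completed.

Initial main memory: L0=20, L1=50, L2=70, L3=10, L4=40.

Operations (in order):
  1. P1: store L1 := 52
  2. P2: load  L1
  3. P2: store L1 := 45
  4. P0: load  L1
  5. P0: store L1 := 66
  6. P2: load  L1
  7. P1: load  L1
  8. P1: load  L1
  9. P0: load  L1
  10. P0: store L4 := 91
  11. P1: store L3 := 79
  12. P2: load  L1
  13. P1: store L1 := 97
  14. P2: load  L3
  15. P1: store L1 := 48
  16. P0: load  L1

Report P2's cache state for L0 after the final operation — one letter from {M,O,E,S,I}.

state = I

1. P1: store L1 := 52  bus=[BusRdX]  L1: P0=I P1=M P2=I  mem[L1]=50
2. P2: load  L1  bus=[BusRd]  L1: P0=I P1=O P2=S  mem[L1]=50
3. P2: store L1 := 45  bus=[BusUpgr,Flush]  L1: P0=I P1=I P2=M  mem[L1]=52
4. P0: load  L1  bus=[BusRd]  L1: P0=S P1=I P2=O  mem[L1]=52
5. P0: store L1 := 66  bus=[BusUpgr,Flush]  L1: P0=M P1=I P2=I  mem[L1]=45
6. P2: load  L1  bus=[BusRd]  L1: P0=O P1=I P2=S  mem[L1]=45
7. P1: load  L1  bus=[BusRd]  L1: P0=O P1=S P2=S  mem[L1]=45
8. P1: load  L1  bus=[-]  L1: P0=O P1=S P2=S  mem[L1]=45
9. P0: load  L1  bus=[-]  L1: P0=O P1=S P2=S  mem[L1]=45
10. P0: store L4 := 91  bus=[BusRdX]  L4: P0=M P1=I P2=I  mem[L4]=40
11. P1: store L3 := 79  bus=[BusRdX]  L3: P0=I P1=M P2=I  mem[L3]=10
12. P2: load  L1  bus=[-]  L1: P0=O P1=S P2=S  mem[L1]=45
13. P1: store L1 := 97  bus=[BusUpgr,Flush]  L1: P0=I P1=M P2=I  mem[L1]=66
14. P2: load  L3  bus=[BusRd]  L3: P0=I P1=O P2=S  mem[L3]=10
15. P1: store L1 := 48  bus=[-]  L1: P0=I P1=M P2=I  mem[L1]=66
16. P0: load  L1  bus=[BusRd]  L1: P0=S P1=O P2=I  mem[L1]=66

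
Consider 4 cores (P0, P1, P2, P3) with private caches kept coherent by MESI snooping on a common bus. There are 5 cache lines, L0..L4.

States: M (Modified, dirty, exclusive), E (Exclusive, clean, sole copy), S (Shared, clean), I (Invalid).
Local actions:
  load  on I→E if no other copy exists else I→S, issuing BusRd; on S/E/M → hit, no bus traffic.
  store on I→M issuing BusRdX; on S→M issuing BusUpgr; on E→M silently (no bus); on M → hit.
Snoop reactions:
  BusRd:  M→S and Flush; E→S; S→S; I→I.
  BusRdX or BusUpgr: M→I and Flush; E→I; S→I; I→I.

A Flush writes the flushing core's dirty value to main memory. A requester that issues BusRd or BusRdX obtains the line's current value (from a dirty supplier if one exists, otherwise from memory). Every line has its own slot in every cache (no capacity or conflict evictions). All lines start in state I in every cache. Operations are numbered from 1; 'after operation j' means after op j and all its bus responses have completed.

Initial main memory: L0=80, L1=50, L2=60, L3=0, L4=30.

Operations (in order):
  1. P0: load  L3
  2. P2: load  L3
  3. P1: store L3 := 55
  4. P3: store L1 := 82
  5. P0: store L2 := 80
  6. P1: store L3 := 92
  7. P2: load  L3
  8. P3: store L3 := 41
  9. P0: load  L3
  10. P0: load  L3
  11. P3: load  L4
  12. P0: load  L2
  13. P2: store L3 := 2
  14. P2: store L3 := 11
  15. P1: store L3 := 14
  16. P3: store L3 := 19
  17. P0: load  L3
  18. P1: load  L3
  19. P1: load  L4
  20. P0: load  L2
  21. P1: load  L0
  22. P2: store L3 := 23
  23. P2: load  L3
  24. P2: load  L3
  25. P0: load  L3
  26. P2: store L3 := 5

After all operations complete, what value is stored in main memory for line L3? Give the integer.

memory[L3] = 23

1. P0: load  L3  bus=[BusRd]  L3: P0=E P1=I P2=I P3=I  mem[L3]=0
2. P2: load  L3  bus=[BusRd]  L3: P0=S P1=I P2=S P3=I  mem[L3]=0
3. P1: store L3 := 55  bus=[BusRdX]  L3: P0=I P1=M P2=I P3=I  mem[L3]=0
4. P3: store L1 := 82  bus=[BusRdX]  L1: P0=I P1=I P2=I P3=M  mem[L1]=50
5. P0: store L2 := 80  bus=[BusRdX]  L2: P0=M P1=I P2=I P3=I  mem[L2]=60
6. P1: store L3 := 92  bus=[-]  L3: P0=I P1=M P2=I P3=I  mem[L3]=0
7. P2: load  L3  bus=[BusRd,Flush]  L3: P0=I P1=S P2=S P3=I  mem[L3]=92
8. P3: store L3 := 41  bus=[BusRdX]  L3: P0=I P1=I P2=I P3=M  mem[L3]=92
9. P0: load  L3  bus=[BusRd,Flush]  L3: P0=S P1=I P2=I P3=S  mem[L3]=41
10. P0: load  L3  bus=[-]  L3: P0=S P1=I P2=I P3=S  mem[L3]=41
11. P3: load  L4  bus=[BusRd]  L4: P0=I P1=I P2=I P3=E  mem[L4]=30
12. P0: load  L2  bus=[-]  L2: P0=M P1=I P2=I P3=I  mem[L2]=60
13. P2: store L3 := 2  bus=[BusRdX]  L3: P0=I P1=I P2=M P3=I  mem[L3]=41
14. P2: store L3 := 11  bus=[-]  L3: P0=I P1=I P2=M P3=I  mem[L3]=41
15. P1: store L3 := 14  bus=[BusRdX,Flush]  L3: P0=I P1=M P2=I P3=I  mem[L3]=11
16. P3: store L3 := 19  bus=[BusRdX,Flush]  L3: P0=I P1=I P2=I P3=M  mem[L3]=14
17. P0: load  L3  bus=[BusRd,Flush]  L3: P0=S P1=I P2=I P3=S  mem[L3]=19
18. P1: load  L3  bus=[BusRd]  L3: P0=S P1=S P2=I P3=S  mem[L3]=19
19. P1: load  L4  bus=[BusRd]  L4: P0=I P1=S P2=I P3=S  mem[L4]=30
20. P0: load  L2  bus=[-]  L2: P0=M P1=I P2=I P3=I  mem[L2]=60
21. P1: load  L0  bus=[BusRd]  L0: P0=I P1=E P2=I P3=I  mem[L0]=80
22. P2: store L3 := 23  bus=[BusRdX]  L3: P0=I P1=I P2=M P3=I  mem[L3]=19
23. P2: load  L3  bus=[-]  L3: P0=I P1=I P2=M P3=I  mem[L3]=19
24. P2: load  L3  bus=[-]  L3: P0=I P1=I P2=M P3=I  mem[L3]=19
25. P0: load  L3  bus=[BusRd,Flush]  L3: P0=S P1=I P2=S P3=I  mem[L3]=23
26. P2: store L3 := 5  bus=[BusUpgr]  L3: P0=I P1=I P2=M P3=I  mem[L3]=23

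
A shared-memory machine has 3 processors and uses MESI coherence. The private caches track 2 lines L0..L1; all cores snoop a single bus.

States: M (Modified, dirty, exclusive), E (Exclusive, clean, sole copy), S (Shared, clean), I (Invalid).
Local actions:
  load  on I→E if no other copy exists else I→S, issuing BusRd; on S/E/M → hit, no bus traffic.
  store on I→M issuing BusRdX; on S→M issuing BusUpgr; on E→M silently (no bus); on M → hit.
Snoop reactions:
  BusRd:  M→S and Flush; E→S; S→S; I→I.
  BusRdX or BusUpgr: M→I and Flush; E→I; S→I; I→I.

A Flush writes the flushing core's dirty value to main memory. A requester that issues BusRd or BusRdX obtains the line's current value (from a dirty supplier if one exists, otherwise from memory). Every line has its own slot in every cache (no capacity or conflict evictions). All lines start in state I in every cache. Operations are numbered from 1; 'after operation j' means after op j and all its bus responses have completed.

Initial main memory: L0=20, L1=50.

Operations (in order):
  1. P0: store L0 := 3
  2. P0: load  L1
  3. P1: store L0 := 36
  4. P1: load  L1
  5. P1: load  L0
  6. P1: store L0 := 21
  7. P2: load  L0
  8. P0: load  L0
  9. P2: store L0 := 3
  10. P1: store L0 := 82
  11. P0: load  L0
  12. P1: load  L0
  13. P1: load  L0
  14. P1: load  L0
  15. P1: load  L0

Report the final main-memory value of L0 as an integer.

1. P0: store L0 := 3  bus=[BusRdX]  L0: P0=M P1=I P2=I  mem[L0]=20
2. P0: load  L1  bus=[BusRd]  L1: P0=E P1=I P2=I  mem[L1]=50
3. P1: store L0 := 36  bus=[BusRdX,Flush]  L0: P0=I P1=M P2=I  mem[L0]=3
4. P1: load  L1  bus=[BusRd]  L1: P0=S P1=S P2=I  mem[L1]=50
5. P1: load  L0  bus=[-]  L0: P0=I P1=M P2=I  mem[L0]=3
6. P1: store L0 := 21  bus=[-]  L0: P0=I P1=M P2=I  mem[L0]=3
7. P2: load  L0  bus=[BusRd,Flush]  L0: P0=I P1=S P2=S  mem[L0]=21
8. P0: load  L0  bus=[BusRd]  L0: P0=S P1=S P2=S  mem[L0]=21
9. P2: store L0 := 3  bus=[BusUpgr]  L0: P0=I P1=I P2=M  mem[L0]=21
10. P1: store L0 := 82  bus=[BusRdX,Flush]  L0: P0=I P1=M P2=I  mem[L0]=3
11. P0: load  L0  bus=[BusRd,Flush]  L0: P0=S P1=S P2=I  mem[L0]=82
12. P1: load  L0  bus=[-]  L0: P0=S P1=S P2=I  mem[L0]=82
13. P1: load  L0  bus=[-]  L0: P0=S P1=S P2=I  mem[L0]=82
14. P1: load  L0  bus=[-]  L0: P0=S P1=S P2=I  mem[L0]=82
15. P1: load  L0  bus=[-]  L0: P0=S P1=S P2=I  mem[L0]=82

memory[L0] = 82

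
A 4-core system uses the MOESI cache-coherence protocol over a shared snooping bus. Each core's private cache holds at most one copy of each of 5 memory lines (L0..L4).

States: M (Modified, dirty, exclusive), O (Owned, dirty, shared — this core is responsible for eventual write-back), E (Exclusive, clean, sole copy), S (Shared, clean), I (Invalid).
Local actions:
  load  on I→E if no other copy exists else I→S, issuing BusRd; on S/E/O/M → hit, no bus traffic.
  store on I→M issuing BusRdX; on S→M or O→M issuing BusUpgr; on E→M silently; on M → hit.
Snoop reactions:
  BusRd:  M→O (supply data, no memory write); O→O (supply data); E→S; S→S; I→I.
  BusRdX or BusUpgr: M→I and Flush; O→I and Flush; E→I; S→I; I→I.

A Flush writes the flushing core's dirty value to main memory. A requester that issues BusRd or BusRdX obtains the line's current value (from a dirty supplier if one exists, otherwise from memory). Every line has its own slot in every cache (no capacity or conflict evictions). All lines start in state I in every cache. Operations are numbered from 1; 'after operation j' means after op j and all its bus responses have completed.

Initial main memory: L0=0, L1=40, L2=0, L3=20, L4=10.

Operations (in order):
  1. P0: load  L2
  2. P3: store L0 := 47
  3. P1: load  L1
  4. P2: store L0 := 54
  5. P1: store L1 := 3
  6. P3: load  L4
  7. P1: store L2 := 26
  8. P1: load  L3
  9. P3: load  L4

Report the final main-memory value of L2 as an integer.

memory[L2] = 0

step 1: P0: load  L2  ⟶  EIII  (L2)  txn=BusRd  M[L2]=0
step 2: P3: store L0 := 47  ⟶  IIIM  (L0)  txn=BusRdX  M[L0]=0
step 3: P1: load  L1  ⟶  IEII  (L1)  txn=BusRd  M[L1]=40
step 4: P2: store L0 := 54  ⟶  IIMI  (L0)  txn=BusRdX+Flush  M[L0]=47
step 5: P1: store L1 := 3  ⟶  IMII  (L1)  txn=∅  M[L1]=40
step 6: P3: load  L4  ⟶  IIIE  (L4)  txn=BusRd  M[L4]=10
step 7: P1: store L2 := 26  ⟶  IMII  (L2)  txn=BusRdX  M[L2]=0
step 8: P1: load  L3  ⟶  IEII  (L3)  txn=BusRd  M[L3]=20
step 9: P3: load  L4  ⟶  IIIE  (L4)  txn=∅  M[L4]=10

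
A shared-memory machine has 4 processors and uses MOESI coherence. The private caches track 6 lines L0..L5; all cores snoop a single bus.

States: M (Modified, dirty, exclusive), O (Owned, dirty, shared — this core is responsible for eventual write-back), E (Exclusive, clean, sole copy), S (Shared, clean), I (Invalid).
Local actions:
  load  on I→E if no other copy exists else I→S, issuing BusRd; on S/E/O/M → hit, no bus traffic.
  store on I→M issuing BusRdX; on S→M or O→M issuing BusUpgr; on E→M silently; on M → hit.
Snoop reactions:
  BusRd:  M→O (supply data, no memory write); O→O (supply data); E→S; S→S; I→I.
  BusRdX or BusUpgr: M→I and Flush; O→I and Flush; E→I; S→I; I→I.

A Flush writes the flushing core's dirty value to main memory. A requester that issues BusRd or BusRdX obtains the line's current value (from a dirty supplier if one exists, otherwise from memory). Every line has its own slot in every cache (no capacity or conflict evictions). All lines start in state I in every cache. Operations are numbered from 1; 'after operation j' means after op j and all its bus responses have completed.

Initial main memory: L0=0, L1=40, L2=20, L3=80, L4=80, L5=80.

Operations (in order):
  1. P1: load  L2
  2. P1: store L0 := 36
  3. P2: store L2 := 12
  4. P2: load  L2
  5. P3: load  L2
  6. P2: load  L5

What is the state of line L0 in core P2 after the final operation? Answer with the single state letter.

state = I

  op1 P1: load  L2 → I/E/I/I on L2; bus BusRd; mem=20
  op2 P1: store L0 := 36 → I/M/I/I on L0; bus BusRdX; mem=0
  op3 P2: store L2 := 12 → I/I/M/I on L2; bus BusRdX; mem=20
  op4 P2: load  L2 → I/I/M/I on L2; bus (none); mem=20
  op5 P3: load  L2 → I/I/O/S on L2; bus BusRd; mem=20
  op6 P2: load  L5 → I/I/E/I on L5; bus BusRd; mem=80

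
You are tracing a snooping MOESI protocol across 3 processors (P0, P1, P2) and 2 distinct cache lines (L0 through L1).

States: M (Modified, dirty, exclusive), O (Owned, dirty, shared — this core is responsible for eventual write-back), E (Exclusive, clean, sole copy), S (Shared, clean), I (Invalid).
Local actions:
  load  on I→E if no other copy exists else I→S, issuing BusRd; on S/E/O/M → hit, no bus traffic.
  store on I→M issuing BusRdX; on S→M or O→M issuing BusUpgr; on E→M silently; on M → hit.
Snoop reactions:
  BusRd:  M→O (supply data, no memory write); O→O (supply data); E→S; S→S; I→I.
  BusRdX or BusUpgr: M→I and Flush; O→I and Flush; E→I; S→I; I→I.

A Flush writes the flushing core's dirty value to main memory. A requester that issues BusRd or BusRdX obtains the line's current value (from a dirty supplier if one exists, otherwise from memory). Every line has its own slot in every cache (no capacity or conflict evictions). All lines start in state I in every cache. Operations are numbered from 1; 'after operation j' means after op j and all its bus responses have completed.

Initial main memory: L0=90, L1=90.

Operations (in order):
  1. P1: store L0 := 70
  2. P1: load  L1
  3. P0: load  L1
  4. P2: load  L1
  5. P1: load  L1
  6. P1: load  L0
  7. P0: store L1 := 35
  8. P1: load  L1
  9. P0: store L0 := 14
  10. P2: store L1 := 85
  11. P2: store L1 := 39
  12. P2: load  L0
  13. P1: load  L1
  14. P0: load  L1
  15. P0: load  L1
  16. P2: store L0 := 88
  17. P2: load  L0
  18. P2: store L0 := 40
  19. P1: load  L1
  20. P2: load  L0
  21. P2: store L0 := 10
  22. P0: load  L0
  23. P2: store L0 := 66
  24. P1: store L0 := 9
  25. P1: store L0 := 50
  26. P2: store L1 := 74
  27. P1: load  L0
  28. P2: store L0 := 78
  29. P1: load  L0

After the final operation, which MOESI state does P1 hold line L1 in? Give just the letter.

state = I

1. P1: store L0 := 70  bus=[BusRdX]  L0: P0=I P1=M P2=I  mem[L0]=90
2. P1: load  L1  bus=[BusRd]  L1: P0=I P1=E P2=I  mem[L1]=90
3. P0: load  L1  bus=[BusRd]  L1: P0=S P1=S P2=I  mem[L1]=90
4. P2: load  L1  bus=[BusRd]  L1: P0=S P1=S P2=S  mem[L1]=90
5. P1: load  L1  bus=[-]  L1: P0=S P1=S P2=S  mem[L1]=90
6. P1: load  L0  bus=[-]  L0: P0=I P1=M P2=I  mem[L0]=90
7. P0: store L1 := 35  bus=[BusUpgr]  L1: P0=M P1=I P2=I  mem[L1]=90
8. P1: load  L1  bus=[BusRd]  L1: P0=O P1=S P2=I  mem[L1]=90
9. P0: store L0 := 14  bus=[BusRdX,Flush]  L0: P0=M P1=I P2=I  mem[L0]=70
10. P2: store L1 := 85  bus=[BusRdX,Flush]  L1: P0=I P1=I P2=M  mem[L1]=35
11. P2: store L1 := 39  bus=[-]  L1: P0=I P1=I P2=M  mem[L1]=35
12. P2: load  L0  bus=[BusRd]  L0: P0=O P1=I P2=S  mem[L0]=70
13. P1: load  L1  bus=[BusRd]  L1: P0=I P1=S P2=O  mem[L1]=35
14. P0: load  L1  bus=[BusRd]  L1: P0=S P1=S P2=O  mem[L1]=35
15. P0: load  L1  bus=[-]  L1: P0=S P1=S P2=O  mem[L1]=35
16. P2: store L0 := 88  bus=[BusUpgr,Flush]  L0: P0=I P1=I P2=M  mem[L0]=14
17. P2: load  L0  bus=[-]  L0: P0=I P1=I P2=M  mem[L0]=14
18. P2: store L0 := 40  bus=[-]  L0: P0=I P1=I P2=M  mem[L0]=14
19. P1: load  L1  bus=[-]  L1: P0=S P1=S P2=O  mem[L1]=35
20. P2: load  L0  bus=[-]  L0: P0=I P1=I P2=M  mem[L0]=14
21. P2: store L0 := 10  bus=[-]  L0: P0=I P1=I P2=M  mem[L0]=14
22. P0: load  L0  bus=[BusRd]  L0: P0=S P1=I P2=O  mem[L0]=14
23. P2: store L0 := 66  bus=[BusUpgr]  L0: P0=I P1=I P2=M  mem[L0]=14
24. P1: store L0 := 9  bus=[BusRdX,Flush]  L0: P0=I P1=M P2=I  mem[L0]=66
25. P1: store L0 := 50  bus=[-]  L0: P0=I P1=M P2=I  mem[L0]=66
26. P2: store L1 := 74  bus=[BusUpgr]  L1: P0=I P1=I P2=M  mem[L1]=35
27. P1: load  L0  bus=[-]  L0: P0=I P1=M P2=I  mem[L0]=66
28. P2: store L0 := 78  bus=[BusRdX,Flush]  L0: P0=I P1=I P2=M  mem[L0]=50
29. P1: load  L0  bus=[BusRd]  L0: P0=I P1=S P2=O  mem[L0]=50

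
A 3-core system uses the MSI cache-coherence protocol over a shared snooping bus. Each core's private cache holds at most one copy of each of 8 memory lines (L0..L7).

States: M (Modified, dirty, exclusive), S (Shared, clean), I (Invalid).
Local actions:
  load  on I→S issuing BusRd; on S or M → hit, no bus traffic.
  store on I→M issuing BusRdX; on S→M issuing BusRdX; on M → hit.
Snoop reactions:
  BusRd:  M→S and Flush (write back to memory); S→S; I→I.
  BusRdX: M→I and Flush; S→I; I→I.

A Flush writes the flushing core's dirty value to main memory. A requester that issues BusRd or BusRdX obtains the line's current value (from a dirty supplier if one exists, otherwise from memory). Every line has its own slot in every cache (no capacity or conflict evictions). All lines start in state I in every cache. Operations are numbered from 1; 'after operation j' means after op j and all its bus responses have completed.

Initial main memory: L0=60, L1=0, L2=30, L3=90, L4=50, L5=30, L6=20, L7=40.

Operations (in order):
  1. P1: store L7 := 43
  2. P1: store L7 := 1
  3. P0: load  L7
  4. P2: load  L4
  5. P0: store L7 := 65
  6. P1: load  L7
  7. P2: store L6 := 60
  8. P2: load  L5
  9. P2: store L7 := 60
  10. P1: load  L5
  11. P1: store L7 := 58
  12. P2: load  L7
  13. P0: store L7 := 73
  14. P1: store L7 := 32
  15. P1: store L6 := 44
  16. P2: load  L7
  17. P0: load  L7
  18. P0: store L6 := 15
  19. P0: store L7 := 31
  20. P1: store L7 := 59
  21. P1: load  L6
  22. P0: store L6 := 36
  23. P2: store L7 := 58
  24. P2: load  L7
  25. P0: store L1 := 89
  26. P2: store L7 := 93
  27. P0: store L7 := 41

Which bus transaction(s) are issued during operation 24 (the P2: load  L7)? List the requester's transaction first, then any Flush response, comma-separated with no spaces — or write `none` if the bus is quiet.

[1] P1: store L7 := 43 | P0:I, P1:M(43), P2:I | bus: BusRdX
[2] P1: store L7 := 1 | P0:I, P1:M(1), P2:I | bus: none
[3] P0: load  L7 | P0:S(1), P1:S(1), P2:I | bus: BusRd,Flush
[4] P2: load  L4 | P0:I, P1:I, P2:S(50) | bus: BusRd
[5] P0: store L7 := 65 | P0:M(65), P1:I, P2:I | bus: BusRdX
[6] P1: load  L7 | P0:S(65), P1:S(65), P2:I | bus: BusRd,Flush
[7] P2: store L6 := 60 | P0:I, P1:I, P2:M(60) | bus: BusRdX
[8] P2: load  L5 | P0:I, P1:I, P2:S(30) | bus: BusRd
[9] P2: store L7 := 60 | P0:I, P1:I, P2:M(60) | bus: BusRdX
[10] P1: load  L5 | P0:I, P1:S(30), P2:S(30) | bus: BusRd
[11] P1: store L7 := 58 | P0:I, P1:M(58), P2:I | bus: BusRdX,Flush
[12] P2: load  L7 | P0:I, P1:S(58), P2:S(58) | bus: BusRd,Flush
[13] P0: store L7 := 73 | P0:M(73), P1:I, P2:I | bus: BusRdX
[14] P1: store L7 := 32 | P0:I, P1:M(32), P2:I | bus: BusRdX,Flush
[15] P1: store L6 := 44 | P0:I, P1:M(44), P2:I | bus: BusRdX,Flush
[16] P2: load  L7 | P0:I, P1:S(32), P2:S(32) | bus: BusRd,Flush
[17] P0: load  L7 | P0:S(32), P1:S(32), P2:S(32) | bus: BusRd
[18] P0: store L6 := 15 | P0:M(15), P1:I, P2:I | bus: BusRdX,Flush
[19] P0: store L7 := 31 | P0:M(31), P1:I, P2:I | bus: BusRdX
[20] P1: store L7 := 59 | P0:I, P1:M(59), P2:I | bus: BusRdX,Flush
[21] P1: load  L6 | P0:S(15), P1:S(15), P2:I | bus: BusRd,Flush
[22] P0: store L6 := 36 | P0:M(36), P1:I, P2:I | bus: BusRdX
[23] P2: store L7 := 58 | P0:I, P1:I, P2:M(58) | bus: BusRdX,Flush
[24] P2: load  L7 | P0:I, P1:I, P2:M(58) | bus: none
[25] P0: store L1 := 89 | P0:M(89), P1:I, P2:I | bus: BusRdX
[26] P2: store L7 := 93 | P0:I, P1:I, P2:M(93) | bus: none
[27] P0: store L7 := 41 | P0:M(41), P1:I, P2:I | bus: BusRdX,Flush

bus = none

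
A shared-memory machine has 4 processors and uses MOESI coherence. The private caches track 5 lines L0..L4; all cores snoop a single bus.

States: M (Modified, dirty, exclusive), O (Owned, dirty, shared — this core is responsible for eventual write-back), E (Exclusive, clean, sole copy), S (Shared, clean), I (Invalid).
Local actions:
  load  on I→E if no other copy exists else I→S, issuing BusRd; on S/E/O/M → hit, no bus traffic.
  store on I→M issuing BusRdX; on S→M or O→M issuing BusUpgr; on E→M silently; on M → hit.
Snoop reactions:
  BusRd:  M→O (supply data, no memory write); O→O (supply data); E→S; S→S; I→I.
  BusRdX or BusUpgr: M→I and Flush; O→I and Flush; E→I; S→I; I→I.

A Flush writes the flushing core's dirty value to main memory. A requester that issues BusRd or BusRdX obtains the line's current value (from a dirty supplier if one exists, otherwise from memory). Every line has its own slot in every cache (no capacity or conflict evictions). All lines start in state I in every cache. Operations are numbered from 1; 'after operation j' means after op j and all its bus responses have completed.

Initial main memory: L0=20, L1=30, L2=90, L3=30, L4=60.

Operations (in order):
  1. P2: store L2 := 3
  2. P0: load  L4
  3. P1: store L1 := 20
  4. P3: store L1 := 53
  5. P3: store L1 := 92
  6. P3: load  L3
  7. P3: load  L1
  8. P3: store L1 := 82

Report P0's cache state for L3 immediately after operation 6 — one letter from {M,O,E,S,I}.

step 1: P2: store L2 := 3  ⟶  IIMI  (L2)  txn=BusRdX  M[L2]=90
step 2: P0: load  L4  ⟶  EIII  (L4)  txn=BusRd  M[L4]=60
step 3: P1: store L1 := 20  ⟶  IMII  (L1)  txn=BusRdX  M[L1]=30
step 4: P3: store L1 := 53  ⟶  IIIM  (L1)  txn=BusRdX+Flush  M[L1]=20
step 5: P3: store L1 := 92  ⟶  IIIM  (L1)  txn=∅  M[L1]=20
step 6: P3: load  L3  ⟶  IIIE  (L3)  txn=BusRd  M[L3]=30
step 7: P3: load  L1  ⟶  IIIM  (L1)  txn=∅  M[L1]=20
step 8: P3: store L1 := 82  ⟶  IIIM  (L1)  txn=∅  M[L1]=20

state = I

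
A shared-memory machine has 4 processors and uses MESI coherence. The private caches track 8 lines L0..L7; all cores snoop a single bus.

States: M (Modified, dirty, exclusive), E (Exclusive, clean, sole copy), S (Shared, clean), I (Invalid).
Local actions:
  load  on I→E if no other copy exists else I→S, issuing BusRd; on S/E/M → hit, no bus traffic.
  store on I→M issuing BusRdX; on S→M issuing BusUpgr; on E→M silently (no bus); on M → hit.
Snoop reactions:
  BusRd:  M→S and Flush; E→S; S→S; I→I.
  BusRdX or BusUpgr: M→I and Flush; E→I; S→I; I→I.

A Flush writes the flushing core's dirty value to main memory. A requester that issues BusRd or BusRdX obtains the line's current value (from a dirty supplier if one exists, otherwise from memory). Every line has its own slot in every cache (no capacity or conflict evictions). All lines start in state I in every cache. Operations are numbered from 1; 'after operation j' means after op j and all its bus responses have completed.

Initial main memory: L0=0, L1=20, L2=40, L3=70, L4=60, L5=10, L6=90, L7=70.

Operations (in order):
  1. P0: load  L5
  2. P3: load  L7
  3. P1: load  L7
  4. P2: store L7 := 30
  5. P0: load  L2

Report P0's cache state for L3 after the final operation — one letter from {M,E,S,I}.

[1] P0: load  L5 | P0:E(10), P1:I, P2:I, P3:I | bus: BusRd
[2] P3: load  L7 | P0:I, P1:I, P2:I, P3:E(70) | bus: BusRd
[3] P1: load  L7 | P0:I, P1:S(70), P2:I, P3:S(70) | bus: BusRd
[4] P2: store L7 := 30 | P0:I, P1:I, P2:M(30), P3:I | bus: BusRdX
[5] P0: load  L2 | P0:E(40), P1:I, P2:I, P3:I | bus: BusRd

state = I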